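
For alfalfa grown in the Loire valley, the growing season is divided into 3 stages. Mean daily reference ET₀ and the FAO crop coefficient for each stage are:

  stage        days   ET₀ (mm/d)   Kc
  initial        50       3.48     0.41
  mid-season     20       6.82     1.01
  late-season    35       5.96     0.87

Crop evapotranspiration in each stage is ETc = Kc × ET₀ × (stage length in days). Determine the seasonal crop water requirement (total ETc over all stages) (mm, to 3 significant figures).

391 mm

initial: 0.41 × 3.48 × 50 = 71.34 mm
mid-season: 1.01 × 6.82 × 20 = 137.76 mm
late-season: 0.87 × 5.96 × 35 = 181.48 mm
Seasonal total = 390.58 mm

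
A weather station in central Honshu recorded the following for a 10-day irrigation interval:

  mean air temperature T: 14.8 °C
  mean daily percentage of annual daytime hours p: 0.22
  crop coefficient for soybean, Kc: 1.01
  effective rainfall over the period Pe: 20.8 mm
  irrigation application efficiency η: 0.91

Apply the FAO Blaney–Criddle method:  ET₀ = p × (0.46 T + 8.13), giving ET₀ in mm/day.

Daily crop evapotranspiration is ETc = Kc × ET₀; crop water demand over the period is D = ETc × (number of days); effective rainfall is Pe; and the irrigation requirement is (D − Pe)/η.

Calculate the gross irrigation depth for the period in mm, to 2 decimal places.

ET₀ = 0.22 × (0.46 × 14.8 + 8.13) = 0.22 × 14.938 = 3.2864 mm/d
ETc = Kc × ET₀ = 1.01 × 3.2864 = 3.3193 mm/d
Crop demand D = ETc × 10 d = 3.3193 × 10 = 33.193 mm
D − Pe = 33.193 − 20.8 = 12.393 mm
Gross irrigation = 12.393 / 0.91 = 13.619 mm

13.62 mm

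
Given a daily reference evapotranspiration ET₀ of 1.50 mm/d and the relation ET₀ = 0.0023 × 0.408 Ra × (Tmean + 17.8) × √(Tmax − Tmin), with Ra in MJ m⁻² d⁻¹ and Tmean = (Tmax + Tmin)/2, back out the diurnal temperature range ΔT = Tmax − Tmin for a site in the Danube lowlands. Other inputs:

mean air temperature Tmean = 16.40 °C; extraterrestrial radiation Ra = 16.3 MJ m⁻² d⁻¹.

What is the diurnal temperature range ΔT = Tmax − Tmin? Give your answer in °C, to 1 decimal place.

8.2 °C

√ΔT = ET₀ / [0.0023 × 0.408 × Ra × (Tmean+17.8)] = 1.50 / (0.0023 × 6.6504 × 34.20) = 2.8674
ΔT = 2.8674² = 8.222 °C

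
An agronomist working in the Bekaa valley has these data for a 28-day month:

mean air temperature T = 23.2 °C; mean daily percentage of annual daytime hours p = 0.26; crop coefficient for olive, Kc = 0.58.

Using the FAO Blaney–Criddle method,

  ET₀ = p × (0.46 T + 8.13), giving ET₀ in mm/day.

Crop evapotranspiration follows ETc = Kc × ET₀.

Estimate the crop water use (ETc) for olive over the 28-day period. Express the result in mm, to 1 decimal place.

79.4 mm

ET₀ = 0.26 × (0.46 × 23.2 + 8.13) = 0.26 × 18.802 = 4.8885 mm/d
ETc = Kc × ET₀ = 0.58 × 4.8885 = 2.8353 mm/d
Over 28 days: 2.8353 × 28 = 79.388 mm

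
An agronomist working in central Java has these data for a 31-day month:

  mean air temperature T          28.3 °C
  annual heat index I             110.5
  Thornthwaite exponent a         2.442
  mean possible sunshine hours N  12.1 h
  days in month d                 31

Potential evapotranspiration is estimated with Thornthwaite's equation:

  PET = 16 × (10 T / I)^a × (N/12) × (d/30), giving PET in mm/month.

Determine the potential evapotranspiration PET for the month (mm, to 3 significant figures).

166 mm

10T/I = 10 × 28.3 / 110.5 = 2.5611
(10T/I)^a = 2.5611^2.442 = 9.9398
Uncorrected PET = 16 × 9.9398 = 159.037 mm
Correction = (N/12)(d/30) = (12.1/12)(31/30) = 1.0419
PET = 159.037 × 1.0419 = 165.701 mm/month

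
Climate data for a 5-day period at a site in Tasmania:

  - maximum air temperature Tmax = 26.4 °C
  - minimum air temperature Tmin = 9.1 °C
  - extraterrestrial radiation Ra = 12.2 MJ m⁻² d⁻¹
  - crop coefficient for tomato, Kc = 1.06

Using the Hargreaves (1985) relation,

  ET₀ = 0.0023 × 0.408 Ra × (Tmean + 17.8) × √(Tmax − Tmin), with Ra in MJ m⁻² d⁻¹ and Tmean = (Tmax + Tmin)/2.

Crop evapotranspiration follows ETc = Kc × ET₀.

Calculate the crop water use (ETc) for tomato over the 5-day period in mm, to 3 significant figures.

8.97 mm

Tmean = (26.4 + 9.1)/2 = 17.75 °C
0.408 Ra = 0.408 × 12.2 = 4.9776 mm/d equivalent
ET₀ = 0.0023 × 4.9776 × (17.75 + 17.8) × √17.3 = 0.0023 × 4.9776 × 35.55 × 4.1593 = 1.6928 mm/d
ETc = Kc × ET₀ = 1.06 × 1.6928 = 1.7944 mm/d
Over 5 days: 1.7944 × 5 = 8.972 mm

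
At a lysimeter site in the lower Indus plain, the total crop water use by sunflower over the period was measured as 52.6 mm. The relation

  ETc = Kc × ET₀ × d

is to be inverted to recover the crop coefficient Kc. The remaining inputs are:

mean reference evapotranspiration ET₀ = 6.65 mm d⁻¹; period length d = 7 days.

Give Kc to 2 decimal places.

ETc = Kc × ET₀ × d  ⇒  Kc = ETc / (ET₀ × d)
Kc = 52.6 / (6.65 × 7) = 52.6 / 46.55 = 1.1300

1.13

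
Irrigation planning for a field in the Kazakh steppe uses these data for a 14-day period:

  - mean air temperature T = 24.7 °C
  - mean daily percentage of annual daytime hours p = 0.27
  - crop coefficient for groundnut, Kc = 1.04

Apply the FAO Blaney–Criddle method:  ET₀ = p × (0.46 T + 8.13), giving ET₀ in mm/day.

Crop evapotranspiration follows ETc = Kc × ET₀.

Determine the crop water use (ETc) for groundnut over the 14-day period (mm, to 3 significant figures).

ET₀ = 0.27 × (0.46 × 24.7 + 8.13) = 0.27 × 19.492 = 5.2628 mm/d
ETc = Kc × ET₀ = 1.04 × 5.2628 = 5.4733 mm/d
Over 14 days: 5.4733 × 14 = 76.626 mm

76.6 mm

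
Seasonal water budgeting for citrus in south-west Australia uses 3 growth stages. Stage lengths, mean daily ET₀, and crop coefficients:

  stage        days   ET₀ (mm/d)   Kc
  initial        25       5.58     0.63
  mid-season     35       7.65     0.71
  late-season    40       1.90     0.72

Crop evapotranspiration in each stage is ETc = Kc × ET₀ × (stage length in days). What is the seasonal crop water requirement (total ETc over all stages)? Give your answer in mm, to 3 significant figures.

333 mm

initial: 0.63 × 5.58 × 25 = 87.89 mm
mid-season: 0.71 × 7.65 × 35 = 190.10 mm
late-season: 0.72 × 1.90 × 40 = 54.72 mm
Seasonal total = 332.71 mm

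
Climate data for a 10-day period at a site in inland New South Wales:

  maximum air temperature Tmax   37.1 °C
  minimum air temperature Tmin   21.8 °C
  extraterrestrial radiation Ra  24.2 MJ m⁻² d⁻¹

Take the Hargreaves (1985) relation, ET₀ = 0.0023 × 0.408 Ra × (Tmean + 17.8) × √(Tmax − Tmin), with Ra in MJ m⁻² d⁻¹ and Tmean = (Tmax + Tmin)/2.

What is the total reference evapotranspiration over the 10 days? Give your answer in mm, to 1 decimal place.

42.0 mm

Tmean = (37.1 + 21.8)/2 = 29.45 °C
0.408 Ra = 0.408 × 24.2 = 9.8736 mm/d equivalent
ET₀ = 0.0023 × 9.8736 × (29.45 + 17.8) × √15.3 = 0.0023 × 9.8736 × 47.25 × 3.9115 = 4.1971 mm/d
Over 10 days: 4.1971 × 10 = 41.971 mm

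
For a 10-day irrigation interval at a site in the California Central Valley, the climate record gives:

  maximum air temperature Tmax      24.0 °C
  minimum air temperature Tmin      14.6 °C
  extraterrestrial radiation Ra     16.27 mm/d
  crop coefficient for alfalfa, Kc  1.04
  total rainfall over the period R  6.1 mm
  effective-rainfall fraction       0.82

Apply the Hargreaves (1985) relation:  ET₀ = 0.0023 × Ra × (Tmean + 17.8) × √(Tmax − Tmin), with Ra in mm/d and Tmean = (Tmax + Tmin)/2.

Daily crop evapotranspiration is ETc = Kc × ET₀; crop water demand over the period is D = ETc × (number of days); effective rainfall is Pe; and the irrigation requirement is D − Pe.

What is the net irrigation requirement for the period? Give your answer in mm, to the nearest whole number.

Tmean = (24.0 + 14.6)/2 = 19.30 °C
ET₀ = 0.0023 × 16.27 × (19.30 + 17.8) × √9.4 = 0.0023 × 16.27 × 37.10 × 3.0659 = 4.2564 mm/d
ETc = Kc × ET₀ = 1.04 × 4.2564 = 4.4267 mm/d
Crop demand D = ETc × 10 d = 4.4267 × 10 = 44.267 mm
Pe = 0.82 × 6.1 = 5.002 mm
D − Pe = 44.267 − 5.002 = 39.265 mm

39 mm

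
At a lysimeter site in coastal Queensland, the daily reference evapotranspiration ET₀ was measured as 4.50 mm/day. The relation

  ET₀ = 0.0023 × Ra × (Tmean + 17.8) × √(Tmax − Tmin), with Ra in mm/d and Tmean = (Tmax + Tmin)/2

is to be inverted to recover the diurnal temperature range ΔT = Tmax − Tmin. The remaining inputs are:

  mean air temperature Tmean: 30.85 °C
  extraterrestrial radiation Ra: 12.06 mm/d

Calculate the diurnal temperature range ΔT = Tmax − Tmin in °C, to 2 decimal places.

11.12 °C

√ΔT = ET₀ / [0.0023 × Ra × (Tmean+17.8)] = 4.50 / (0.0023 × 12.06 × 48.65) = 3.3347
ΔT = 3.3347² = 11.120 °C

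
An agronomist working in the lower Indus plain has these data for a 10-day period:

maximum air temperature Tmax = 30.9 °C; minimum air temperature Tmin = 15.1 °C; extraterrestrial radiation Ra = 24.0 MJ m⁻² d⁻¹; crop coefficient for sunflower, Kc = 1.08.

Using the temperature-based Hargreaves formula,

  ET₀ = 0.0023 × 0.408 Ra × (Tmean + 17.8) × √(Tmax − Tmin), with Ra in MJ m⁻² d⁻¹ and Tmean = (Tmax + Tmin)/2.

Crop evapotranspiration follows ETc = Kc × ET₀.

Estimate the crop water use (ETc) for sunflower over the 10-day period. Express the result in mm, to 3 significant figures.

39.4 mm

Tmean = (30.9 + 15.1)/2 = 23.00 °C
0.408 Ra = 0.408 × 24.0 = 9.7920 mm/d equivalent
ET₀ = 0.0023 × 9.7920 × (23.00 + 17.8) × √15.8 = 0.0023 × 9.7920 × 40.80 × 3.9749 = 3.6525 mm/d
ETc = Kc × ET₀ = 1.08 × 3.6525 = 3.9447 mm/d
Over 10 days: 3.9447 × 10 = 39.447 mm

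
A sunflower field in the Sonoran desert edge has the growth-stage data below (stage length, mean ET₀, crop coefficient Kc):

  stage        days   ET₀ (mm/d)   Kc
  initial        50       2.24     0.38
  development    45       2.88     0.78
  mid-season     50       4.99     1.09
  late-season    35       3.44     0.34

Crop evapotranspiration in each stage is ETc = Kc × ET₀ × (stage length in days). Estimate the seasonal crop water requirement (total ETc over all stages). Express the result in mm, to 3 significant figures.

457 mm

initial: 0.38 × 2.24 × 50 = 42.56 mm
development: 0.78 × 2.88 × 45 = 101.09 mm
mid-season: 1.09 × 4.99 × 50 = 271.96 mm
late-season: 0.34 × 3.44 × 35 = 40.94 mm
Seasonal total = 456.55 mm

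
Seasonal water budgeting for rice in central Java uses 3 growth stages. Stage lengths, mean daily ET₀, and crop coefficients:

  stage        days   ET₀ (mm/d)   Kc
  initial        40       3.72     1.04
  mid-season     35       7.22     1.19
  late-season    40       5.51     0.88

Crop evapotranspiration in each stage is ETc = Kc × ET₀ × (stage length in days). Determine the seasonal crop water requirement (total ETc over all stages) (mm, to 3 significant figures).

initial: 1.04 × 3.72 × 40 = 154.75 mm
mid-season: 1.19 × 7.22 × 35 = 300.71 mm
late-season: 0.88 × 5.51 × 40 = 193.95 mm
Seasonal total = 649.41 mm

649 mm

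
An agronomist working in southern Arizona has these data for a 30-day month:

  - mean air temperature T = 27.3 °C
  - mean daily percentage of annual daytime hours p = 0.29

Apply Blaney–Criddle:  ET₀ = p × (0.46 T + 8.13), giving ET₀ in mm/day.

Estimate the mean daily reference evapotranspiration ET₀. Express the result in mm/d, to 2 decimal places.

ET₀ = 0.29 × (0.46 × 27.3 + 8.13) = 0.29 × 20.688 = 5.9995 mm/d

6.00 mm/d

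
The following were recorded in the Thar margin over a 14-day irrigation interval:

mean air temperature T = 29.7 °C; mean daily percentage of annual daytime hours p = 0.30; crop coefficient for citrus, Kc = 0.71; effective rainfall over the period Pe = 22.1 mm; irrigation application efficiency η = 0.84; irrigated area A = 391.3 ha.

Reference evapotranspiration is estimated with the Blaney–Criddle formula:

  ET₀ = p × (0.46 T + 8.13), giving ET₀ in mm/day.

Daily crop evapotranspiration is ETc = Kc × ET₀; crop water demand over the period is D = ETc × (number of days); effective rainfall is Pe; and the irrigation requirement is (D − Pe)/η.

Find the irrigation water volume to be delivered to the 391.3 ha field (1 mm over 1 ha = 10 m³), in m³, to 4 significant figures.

199800 m³

ET₀ = 0.30 × (0.46 × 29.7 + 8.13) = 0.30 × 21.792 = 6.5376 mm/d
ETc = Kc × ET₀ = 0.71 × 6.5376 = 4.6417 mm/d
Crop demand D = ETc × 14 d = 4.6417 × 14 = 64.984 mm
D − Pe = 64.984 − 22.1 = 42.884 mm
Gross irrigation = 42.884 / 0.84 = 51.052 mm
Volume = 51.052 mm × 391.3 ha × 10 = 199766.5 m³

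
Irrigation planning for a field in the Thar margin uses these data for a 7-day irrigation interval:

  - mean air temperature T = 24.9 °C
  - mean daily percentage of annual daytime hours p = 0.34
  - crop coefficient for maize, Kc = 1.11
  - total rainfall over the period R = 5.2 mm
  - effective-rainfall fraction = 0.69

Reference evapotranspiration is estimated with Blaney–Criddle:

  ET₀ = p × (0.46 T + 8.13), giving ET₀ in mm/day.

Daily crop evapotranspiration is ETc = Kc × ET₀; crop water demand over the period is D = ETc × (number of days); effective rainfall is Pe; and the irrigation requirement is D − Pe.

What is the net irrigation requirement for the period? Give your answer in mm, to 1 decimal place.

48.1 mm

ET₀ = 0.34 × (0.46 × 24.9 + 8.13) = 0.34 × 19.584 = 6.6586 mm/d
ETc = Kc × ET₀ = 1.11 × 6.6586 = 7.3910 mm/d
Crop demand D = ETc × 7 d = 7.3910 × 7 = 51.737 mm
Pe = 0.69 × 5.2 = 3.588 mm
D − Pe = 51.737 − 3.588 = 48.149 mm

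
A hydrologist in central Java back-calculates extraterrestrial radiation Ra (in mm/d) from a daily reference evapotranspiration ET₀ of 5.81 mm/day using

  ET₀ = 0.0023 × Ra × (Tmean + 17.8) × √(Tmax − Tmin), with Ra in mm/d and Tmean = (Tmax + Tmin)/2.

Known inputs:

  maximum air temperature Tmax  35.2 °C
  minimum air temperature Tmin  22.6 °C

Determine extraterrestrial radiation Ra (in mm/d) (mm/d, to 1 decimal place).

Tmean = 28.90 °C; √ΔT = 3.5496
Ra = ET₀ / [0.0023 × (Tmean+17.8) × √ΔT] = 5.81 / (0.0023 × 46.70 × 3.5496) = 15.239 mm/d

15.2 mm/d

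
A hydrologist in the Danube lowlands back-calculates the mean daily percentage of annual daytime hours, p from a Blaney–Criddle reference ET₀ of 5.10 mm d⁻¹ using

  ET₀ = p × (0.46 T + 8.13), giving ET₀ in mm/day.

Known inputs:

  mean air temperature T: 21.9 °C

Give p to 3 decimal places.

0.280

p = ET₀ / (0.46 T + 8.13) = 5.10 / (0.46 × 21.9 + 8.13) = 5.10 / 18.204 = 0.2802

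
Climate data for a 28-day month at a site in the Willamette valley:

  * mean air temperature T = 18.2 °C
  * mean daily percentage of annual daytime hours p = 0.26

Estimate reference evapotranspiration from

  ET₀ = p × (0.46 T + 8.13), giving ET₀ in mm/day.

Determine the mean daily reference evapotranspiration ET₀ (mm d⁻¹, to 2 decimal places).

ET₀ = 0.26 × (0.46 × 18.2 + 8.13) = 0.26 × 16.502 = 4.2905 mm/d

4.29 mm d⁻¹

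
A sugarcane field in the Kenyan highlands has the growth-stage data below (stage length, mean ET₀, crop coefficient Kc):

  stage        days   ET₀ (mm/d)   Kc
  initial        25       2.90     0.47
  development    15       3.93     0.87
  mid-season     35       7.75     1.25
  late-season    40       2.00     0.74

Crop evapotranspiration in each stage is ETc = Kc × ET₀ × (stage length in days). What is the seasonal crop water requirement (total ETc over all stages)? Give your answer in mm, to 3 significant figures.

484 mm

initial: 0.47 × 2.90 × 25 = 34.08 mm
development: 0.87 × 3.93 × 15 = 51.29 mm
mid-season: 1.25 × 7.75 × 35 = 339.06 mm
late-season: 0.74 × 2.00 × 40 = 59.20 mm
Seasonal total = 483.63 mm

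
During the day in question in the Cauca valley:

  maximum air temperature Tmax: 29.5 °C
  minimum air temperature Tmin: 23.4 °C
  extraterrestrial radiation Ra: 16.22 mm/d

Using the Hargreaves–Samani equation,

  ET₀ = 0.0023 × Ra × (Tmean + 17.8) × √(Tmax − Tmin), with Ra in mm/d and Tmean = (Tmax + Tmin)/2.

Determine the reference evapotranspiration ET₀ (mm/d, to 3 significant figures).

Tmean = (29.5 + 23.4)/2 = 26.45 °C
ET₀ = 0.0023 × 16.22 × (26.45 + 17.8) × √6.1 = 0.0023 × 16.22 × 44.25 × 2.4698 = 4.0771 mm/d

4.08 mm/d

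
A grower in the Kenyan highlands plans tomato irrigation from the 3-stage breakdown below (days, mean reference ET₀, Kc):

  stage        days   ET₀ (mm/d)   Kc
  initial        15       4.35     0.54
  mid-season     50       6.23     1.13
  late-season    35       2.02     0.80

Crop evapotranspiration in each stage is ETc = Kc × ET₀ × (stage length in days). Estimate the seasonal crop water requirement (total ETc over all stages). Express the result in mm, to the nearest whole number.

444 mm

initial: 0.54 × 4.35 × 15 = 35.24 mm
mid-season: 1.13 × 6.23 × 50 = 352.00 mm
late-season: 0.80 × 2.02 × 35 = 56.56 mm
Seasonal total = 443.80 mm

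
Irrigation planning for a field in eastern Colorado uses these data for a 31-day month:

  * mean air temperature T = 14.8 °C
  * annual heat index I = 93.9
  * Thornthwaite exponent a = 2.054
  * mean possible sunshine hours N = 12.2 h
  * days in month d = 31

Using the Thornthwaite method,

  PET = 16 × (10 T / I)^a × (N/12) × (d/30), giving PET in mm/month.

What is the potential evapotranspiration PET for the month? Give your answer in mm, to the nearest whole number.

10T/I = 10 × 14.8 / 93.9 = 1.5761
(10T/I)^a = 1.5761^2.054 = 2.5459
Uncorrected PET = 16 × 2.5459 = 40.734 mm
Correction = (N/12)(d/30) = (12.2/12)(31/30) = 1.0506
PET = 40.734 × 1.0506 = 42.795 mm/month

43 mm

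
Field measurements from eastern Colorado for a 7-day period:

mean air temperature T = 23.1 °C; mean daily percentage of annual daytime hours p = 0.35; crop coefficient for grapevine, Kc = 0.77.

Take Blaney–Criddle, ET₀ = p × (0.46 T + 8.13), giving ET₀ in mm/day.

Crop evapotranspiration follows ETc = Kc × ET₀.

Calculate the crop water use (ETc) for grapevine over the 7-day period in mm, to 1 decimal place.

35.4 mm

ET₀ = 0.35 × (0.46 × 23.1 + 8.13) = 0.35 × 18.756 = 6.5646 mm/d
ETc = Kc × ET₀ = 0.77 × 6.5646 = 5.0547 mm/d
Over 7 days: 5.0547 × 7 = 35.383 mm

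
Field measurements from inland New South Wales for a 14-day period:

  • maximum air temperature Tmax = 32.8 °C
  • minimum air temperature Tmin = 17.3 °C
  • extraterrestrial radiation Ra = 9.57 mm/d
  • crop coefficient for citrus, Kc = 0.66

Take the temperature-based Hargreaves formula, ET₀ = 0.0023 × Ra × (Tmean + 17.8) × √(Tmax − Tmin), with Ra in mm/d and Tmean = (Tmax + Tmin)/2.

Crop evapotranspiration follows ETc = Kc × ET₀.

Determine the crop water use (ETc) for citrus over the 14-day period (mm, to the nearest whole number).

34 mm

Tmean = (32.8 + 17.3)/2 = 25.05 °C
ET₀ = 0.0023 × 9.57 × (25.05 + 17.8) × √15.5 = 0.0023 × 9.57 × 42.85 × 3.9370 = 3.7133 mm/d
ETc = Kc × ET₀ = 0.66 × 3.7133 = 2.4508 mm/d
Over 14 days: 2.4508 × 14 = 34.311 mm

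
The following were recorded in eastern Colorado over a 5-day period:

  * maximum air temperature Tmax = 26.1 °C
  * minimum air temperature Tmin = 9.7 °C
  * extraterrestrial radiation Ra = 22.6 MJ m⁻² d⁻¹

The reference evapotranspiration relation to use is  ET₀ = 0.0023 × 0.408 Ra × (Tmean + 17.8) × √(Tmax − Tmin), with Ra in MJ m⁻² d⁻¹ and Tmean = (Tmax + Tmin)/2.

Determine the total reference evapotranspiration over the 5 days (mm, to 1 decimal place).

Tmean = (26.1 + 9.7)/2 = 17.90 °C
0.408 Ra = 0.408 × 22.6 = 9.2208 mm/d equivalent
ET₀ = 0.0023 × 9.2208 × (17.90 + 17.8) × √16.4 = 0.0023 × 9.2208 × 35.70 × 4.0497 = 3.0661 mm/d
Over 5 days: 3.0661 × 5 = 15.331 mm

15.3 mm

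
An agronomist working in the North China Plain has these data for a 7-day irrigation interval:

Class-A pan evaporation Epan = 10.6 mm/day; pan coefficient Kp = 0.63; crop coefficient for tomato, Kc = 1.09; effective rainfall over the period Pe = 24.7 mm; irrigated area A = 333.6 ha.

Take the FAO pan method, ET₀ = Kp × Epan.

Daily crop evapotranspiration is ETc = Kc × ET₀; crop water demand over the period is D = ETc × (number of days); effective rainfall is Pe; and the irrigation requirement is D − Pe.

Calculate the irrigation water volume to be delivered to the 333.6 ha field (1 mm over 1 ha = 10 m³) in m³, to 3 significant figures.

ET₀ = 0.63 × 10.6 = 6.6780 mm/d
ETc = Kc × ET₀ = 1.09 × 6.6780 = 7.2790 mm/d
Crop demand D = ETc × 7 d = 7.2790 × 7 = 50.953 mm
D − Pe = 50.953 − 24.7 = 26.253 mm
Volume = 26.253 mm × 333.6 ha × 10 = 87580.0 m³

87600 m³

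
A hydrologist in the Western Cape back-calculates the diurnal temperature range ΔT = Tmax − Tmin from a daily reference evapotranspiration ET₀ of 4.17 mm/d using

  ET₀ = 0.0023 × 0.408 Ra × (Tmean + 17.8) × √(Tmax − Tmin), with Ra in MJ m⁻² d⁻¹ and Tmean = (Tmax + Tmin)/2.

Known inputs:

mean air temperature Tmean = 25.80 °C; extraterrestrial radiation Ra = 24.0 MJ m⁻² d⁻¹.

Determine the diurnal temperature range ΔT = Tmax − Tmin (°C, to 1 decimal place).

√ΔT = ET₀ / [0.0023 × 0.408 × Ra × (Tmean+17.8)] = 4.17 / (0.0023 × 9.7920 × 43.60) = 4.2467
ΔT = 4.2467² = 18.034 °C

18.0 °C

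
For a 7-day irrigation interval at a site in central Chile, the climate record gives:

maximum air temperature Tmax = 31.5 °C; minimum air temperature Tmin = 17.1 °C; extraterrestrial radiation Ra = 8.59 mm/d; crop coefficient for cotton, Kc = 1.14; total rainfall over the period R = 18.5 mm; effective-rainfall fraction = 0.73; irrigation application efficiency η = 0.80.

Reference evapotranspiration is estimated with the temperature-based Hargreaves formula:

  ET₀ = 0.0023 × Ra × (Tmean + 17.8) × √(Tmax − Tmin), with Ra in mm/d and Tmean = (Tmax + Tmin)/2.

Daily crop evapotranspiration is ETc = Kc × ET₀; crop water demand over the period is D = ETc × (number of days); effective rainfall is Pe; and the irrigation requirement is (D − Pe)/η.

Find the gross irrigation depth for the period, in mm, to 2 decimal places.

Tmean = (31.5 + 17.1)/2 = 24.30 °C
ET₀ = 0.0023 × 8.59 × (24.30 + 17.8) × √14.4 = 0.0023 × 8.59 × 42.10 × 3.7947 = 3.1563 mm/d
ETc = Kc × ET₀ = 1.14 × 3.1563 = 3.5982 mm/d
Crop demand D = ETc × 7 d = 3.5982 × 7 = 25.187 mm
Pe = 0.73 × 18.5 = 13.505 mm
D − Pe = 25.187 − 13.505 = 11.682 mm
Gross irrigation = 11.682 / 0.80 = 14.603 mm

14.60 mm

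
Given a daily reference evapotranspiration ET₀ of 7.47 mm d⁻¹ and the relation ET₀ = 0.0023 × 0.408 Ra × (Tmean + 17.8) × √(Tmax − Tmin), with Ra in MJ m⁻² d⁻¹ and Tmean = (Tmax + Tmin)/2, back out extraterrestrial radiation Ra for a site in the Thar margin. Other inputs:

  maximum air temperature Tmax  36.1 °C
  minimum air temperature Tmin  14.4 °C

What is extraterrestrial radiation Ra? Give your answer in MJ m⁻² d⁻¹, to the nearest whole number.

40 MJ m⁻² d⁻¹

Tmean = (36.1+14.4)/2 = 25.25 °C; ΔT = 21.7
Ra = ET₀ / [0.0023 × 0.408 × (Tmean+17.8) × √ΔT]
   = 7.47 / (0.0023 × 0.408 × 43.05 × 4.6583) = 39.695 MJ m⁻² d⁻¹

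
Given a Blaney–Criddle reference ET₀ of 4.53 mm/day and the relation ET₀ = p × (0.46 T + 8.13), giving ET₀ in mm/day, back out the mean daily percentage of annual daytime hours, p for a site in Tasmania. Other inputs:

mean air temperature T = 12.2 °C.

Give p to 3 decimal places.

p = ET₀ / (0.46 T + 8.13) = 4.53 / (0.46 × 12.2 + 8.13) = 4.53 / 13.742 = 0.3296

0.330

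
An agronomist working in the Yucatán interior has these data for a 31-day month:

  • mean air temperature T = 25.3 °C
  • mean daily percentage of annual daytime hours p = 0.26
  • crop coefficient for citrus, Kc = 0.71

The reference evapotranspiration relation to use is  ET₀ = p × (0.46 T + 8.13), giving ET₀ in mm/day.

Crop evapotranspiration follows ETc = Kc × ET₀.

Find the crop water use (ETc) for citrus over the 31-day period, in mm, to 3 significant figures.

ET₀ = 0.26 × (0.46 × 25.3 + 8.13) = 0.26 × 19.768 = 5.1397 mm/d
ETc = Kc × ET₀ = 0.71 × 5.1397 = 3.6492 mm/d
Over 31 days: 3.6492 × 31 = 113.125 mm

113 mm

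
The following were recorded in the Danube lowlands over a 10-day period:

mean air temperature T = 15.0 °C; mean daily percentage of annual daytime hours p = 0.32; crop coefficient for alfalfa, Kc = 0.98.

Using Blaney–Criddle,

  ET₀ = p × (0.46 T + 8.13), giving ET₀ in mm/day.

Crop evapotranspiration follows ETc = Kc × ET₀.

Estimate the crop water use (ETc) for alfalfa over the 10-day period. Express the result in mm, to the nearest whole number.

ET₀ = 0.32 × (0.46 × 15.0 + 8.13) = 0.32 × 15.030 = 4.8096 mm/d
ETc = Kc × ET₀ = 0.98 × 4.8096 = 4.7134 mm/d
Over 10 days: 4.7134 × 10 = 47.134 mm

47 mm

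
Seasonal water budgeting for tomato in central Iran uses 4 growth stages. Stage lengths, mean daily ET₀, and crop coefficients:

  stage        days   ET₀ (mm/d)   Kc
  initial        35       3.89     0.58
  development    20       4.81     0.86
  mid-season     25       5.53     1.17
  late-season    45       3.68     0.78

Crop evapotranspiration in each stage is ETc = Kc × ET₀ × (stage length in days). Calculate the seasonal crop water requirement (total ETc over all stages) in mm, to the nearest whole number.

453 mm

initial: 0.58 × 3.89 × 35 = 78.97 mm
development: 0.86 × 4.81 × 20 = 82.73 mm
mid-season: 1.17 × 5.53 × 25 = 161.75 mm
late-season: 0.78 × 3.68 × 45 = 129.17 mm
Seasonal total = 452.62 mm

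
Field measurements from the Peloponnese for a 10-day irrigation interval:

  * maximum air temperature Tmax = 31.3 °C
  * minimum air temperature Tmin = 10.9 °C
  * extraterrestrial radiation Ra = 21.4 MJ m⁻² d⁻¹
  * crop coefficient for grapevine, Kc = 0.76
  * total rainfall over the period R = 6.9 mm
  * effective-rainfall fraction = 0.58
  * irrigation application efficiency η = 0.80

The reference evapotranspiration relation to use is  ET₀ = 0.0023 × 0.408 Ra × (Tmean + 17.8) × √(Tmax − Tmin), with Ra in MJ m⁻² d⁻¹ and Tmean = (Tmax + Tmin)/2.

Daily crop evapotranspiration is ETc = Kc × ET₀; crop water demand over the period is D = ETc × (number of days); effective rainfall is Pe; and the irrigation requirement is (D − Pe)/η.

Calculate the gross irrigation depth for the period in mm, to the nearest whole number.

29 mm

Tmean = (31.3 + 10.9)/2 = 21.10 °C
0.408 Ra = 0.408 × 21.4 = 8.7312 mm/d equivalent
ET₀ = 0.0023 × 8.7312 × (21.10 + 17.8) × √20.4 = 0.0023 × 8.7312 × 38.90 × 4.5166 = 3.5283 mm/d
ETc = Kc × ET₀ = 0.76 × 3.5283 = 2.6815 mm/d
Crop demand D = ETc × 10 d = 2.6815 × 10 = 26.815 mm
Pe = 0.58 × 6.9 = 4.002 mm
D − Pe = 26.815 − 4.002 = 22.813 mm
Gross irrigation = 22.813 / 0.80 = 28.516 mm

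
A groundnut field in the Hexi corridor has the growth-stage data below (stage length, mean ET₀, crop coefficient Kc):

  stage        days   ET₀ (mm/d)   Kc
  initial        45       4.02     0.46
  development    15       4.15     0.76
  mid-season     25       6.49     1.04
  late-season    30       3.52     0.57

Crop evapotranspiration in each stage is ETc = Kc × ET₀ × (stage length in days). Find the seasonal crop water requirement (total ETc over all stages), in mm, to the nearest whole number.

359 mm

initial: 0.46 × 4.02 × 45 = 83.21 mm
development: 0.76 × 4.15 × 15 = 47.31 mm
mid-season: 1.04 × 6.49 × 25 = 168.74 mm
late-season: 0.57 × 3.52 × 30 = 60.19 mm
Seasonal total = 359.45 mm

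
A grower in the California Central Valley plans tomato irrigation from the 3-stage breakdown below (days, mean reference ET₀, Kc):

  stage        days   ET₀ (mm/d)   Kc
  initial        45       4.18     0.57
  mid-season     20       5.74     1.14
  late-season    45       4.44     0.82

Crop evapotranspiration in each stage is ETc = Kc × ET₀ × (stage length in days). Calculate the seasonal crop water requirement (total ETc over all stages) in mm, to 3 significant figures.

402 mm

initial: 0.57 × 4.18 × 45 = 107.22 mm
mid-season: 1.14 × 5.74 × 20 = 130.87 mm
late-season: 0.82 × 4.44 × 45 = 163.84 mm
Seasonal total = 401.93 mm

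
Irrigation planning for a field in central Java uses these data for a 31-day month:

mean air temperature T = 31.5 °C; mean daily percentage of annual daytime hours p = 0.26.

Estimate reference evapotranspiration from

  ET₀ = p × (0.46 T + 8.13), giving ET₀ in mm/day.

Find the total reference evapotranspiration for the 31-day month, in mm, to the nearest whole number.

ET₀ = 0.26 × (0.46 × 31.5 + 8.13) = 0.26 × 22.620 = 5.8812 mm/d
Monthly total = 5.8812 × 31 = 182.317 mm

182 mm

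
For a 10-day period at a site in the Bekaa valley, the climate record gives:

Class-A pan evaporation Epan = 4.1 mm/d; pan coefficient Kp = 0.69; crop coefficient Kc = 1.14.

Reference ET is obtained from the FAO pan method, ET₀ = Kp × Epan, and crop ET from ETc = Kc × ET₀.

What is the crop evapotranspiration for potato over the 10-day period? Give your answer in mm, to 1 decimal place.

32.3 mm

ET₀ = 0.69 × 4.1 = 2.8290 mm/d
ETc = Kc × ET₀ = 1.14 × 2.8290 = 3.2251 mm/d
Over 10 days: 3.2251 × 10 = 32.251 mm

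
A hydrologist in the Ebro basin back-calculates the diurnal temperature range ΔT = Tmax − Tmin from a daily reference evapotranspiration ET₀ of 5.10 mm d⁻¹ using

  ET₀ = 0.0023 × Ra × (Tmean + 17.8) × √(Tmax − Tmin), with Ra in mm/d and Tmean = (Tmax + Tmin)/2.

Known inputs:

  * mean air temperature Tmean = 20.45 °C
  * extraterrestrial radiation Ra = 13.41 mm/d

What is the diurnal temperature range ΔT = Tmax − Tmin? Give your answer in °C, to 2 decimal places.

√ΔT = ET₀ / [0.0023 × Ra × (Tmean+17.8)] = 5.10 / (0.0023 × 13.41 × 38.25) = 4.3230
ΔT = 4.3230² = 18.688 °C

18.69 °C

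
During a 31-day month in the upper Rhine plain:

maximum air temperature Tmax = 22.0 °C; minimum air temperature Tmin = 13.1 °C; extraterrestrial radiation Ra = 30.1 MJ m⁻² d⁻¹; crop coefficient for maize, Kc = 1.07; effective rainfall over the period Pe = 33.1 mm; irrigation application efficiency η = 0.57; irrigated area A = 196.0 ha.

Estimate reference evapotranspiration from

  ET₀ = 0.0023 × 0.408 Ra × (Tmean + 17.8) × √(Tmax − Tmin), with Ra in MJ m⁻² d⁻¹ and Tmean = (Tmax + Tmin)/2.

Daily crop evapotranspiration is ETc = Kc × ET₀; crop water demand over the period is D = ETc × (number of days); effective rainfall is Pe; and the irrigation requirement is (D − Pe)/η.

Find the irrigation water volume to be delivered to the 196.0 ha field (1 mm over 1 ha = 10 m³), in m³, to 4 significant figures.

225900 m³

Tmean = (22.0 + 13.1)/2 = 17.55 °C
0.408 Ra = 0.408 × 30.1 = 12.2808 mm/d equivalent
ET₀ = 0.0023 × 12.2808 × (17.55 + 17.8) × √8.9 = 0.0023 × 12.2808 × 35.35 × 2.9833 = 2.9788 mm/d
ETc = Kc × ET₀ = 1.07 × 2.9788 = 3.1873 mm/d
Crop demand D = ETc × 31 d = 3.1873 × 31 = 98.806 mm
D − Pe = 98.806 − 33.1 = 65.706 mm
Gross irrigation = 65.706 / 0.57 = 115.274 mm
Volume = 115.274 mm × 196.0 ha × 10 = 225937.0 m³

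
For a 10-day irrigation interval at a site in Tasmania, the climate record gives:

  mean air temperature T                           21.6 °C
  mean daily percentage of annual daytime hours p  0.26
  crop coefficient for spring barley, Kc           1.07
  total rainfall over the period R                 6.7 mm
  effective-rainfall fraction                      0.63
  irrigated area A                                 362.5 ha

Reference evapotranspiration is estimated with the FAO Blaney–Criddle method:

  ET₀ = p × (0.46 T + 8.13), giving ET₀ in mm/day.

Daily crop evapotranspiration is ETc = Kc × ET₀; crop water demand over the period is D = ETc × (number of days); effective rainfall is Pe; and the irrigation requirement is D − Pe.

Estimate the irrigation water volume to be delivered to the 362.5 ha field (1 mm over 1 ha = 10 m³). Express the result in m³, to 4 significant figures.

166900 m³

ET₀ = 0.26 × (0.46 × 21.6 + 8.13) = 0.26 × 18.066 = 4.6972 mm/d
ETc = Kc × ET₀ = 1.07 × 4.6972 = 5.0260 mm/d
Crop demand D = ETc × 10 d = 5.0260 × 10 = 50.260 mm
Pe = 0.63 × 6.7 = 4.221 mm
D − Pe = 50.260 − 4.221 = 46.039 mm
Volume = 46.039 mm × 362.5 ha × 10 = 166891.4 m³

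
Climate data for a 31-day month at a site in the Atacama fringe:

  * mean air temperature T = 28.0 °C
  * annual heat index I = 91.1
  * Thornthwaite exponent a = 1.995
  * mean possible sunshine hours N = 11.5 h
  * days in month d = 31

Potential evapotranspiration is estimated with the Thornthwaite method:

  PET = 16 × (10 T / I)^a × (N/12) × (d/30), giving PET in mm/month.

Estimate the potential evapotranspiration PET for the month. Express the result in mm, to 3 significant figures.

149 mm

10T/I = 10 × 28.0 / 91.1 = 3.0735
(10T/I)^a = 3.0735^1.995 = 9.3935
Uncorrected PET = 16 × 9.3935 = 150.296 mm
Correction = (N/12)(d/30) = (11.5/12)(31/30) = 0.9903
PET = 150.296 × 0.9903 = 148.838 mm/month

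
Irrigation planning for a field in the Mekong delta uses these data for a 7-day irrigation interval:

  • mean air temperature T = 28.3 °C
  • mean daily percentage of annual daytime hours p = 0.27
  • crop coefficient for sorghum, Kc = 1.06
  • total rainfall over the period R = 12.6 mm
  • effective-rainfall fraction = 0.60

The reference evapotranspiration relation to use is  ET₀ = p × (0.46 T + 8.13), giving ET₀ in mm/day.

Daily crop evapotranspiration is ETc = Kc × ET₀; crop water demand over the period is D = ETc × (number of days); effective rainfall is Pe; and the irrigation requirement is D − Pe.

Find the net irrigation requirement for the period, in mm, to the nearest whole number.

35 mm

ET₀ = 0.27 × (0.46 × 28.3 + 8.13) = 0.27 × 21.148 = 5.7100 mm/d
ETc = Kc × ET₀ = 1.06 × 5.7100 = 6.0526 mm/d
Crop demand D = ETc × 7 d = 6.0526 × 7 = 42.368 mm
Pe = 0.60 × 12.6 = 7.560 mm
D − Pe = 42.368 − 7.560 = 34.808 mm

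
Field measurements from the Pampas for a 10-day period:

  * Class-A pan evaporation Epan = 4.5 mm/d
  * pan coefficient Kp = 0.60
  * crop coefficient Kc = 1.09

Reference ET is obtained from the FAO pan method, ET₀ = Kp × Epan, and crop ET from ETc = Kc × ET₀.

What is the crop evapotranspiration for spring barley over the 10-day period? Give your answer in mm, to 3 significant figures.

ET₀ = 0.60 × 4.5 = 2.7000 mm/d
ETc = Kc × ET₀ = 1.09 × 2.7000 = 2.9430 mm/d
Over 10 days: 2.9430 × 10 = 29.430 mm

29.4 mm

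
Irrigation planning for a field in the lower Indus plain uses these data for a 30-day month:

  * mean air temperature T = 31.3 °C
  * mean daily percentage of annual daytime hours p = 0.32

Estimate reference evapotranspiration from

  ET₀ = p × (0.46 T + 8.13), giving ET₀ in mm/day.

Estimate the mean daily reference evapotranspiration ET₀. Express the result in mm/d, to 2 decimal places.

ET₀ = 0.32 × (0.46 × 31.3 + 8.13) = 0.32 × 22.528 = 7.2090 mm/d

7.21 mm/d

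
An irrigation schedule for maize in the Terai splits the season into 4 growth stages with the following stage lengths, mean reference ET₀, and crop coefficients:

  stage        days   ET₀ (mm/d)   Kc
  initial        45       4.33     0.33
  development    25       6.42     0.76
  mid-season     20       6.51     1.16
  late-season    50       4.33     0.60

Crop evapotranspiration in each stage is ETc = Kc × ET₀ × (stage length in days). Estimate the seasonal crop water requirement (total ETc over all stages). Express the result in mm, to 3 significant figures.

initial: 0.33 × 4.33 × 45 = 64.30 mm
development: 0.76 × 6.42 × 25 = 121.98 mm
mid-season: 1.16 × 6.51 × 20 = 151.03 mm
late-season: 0.60 × 4.33 × 50 = 129.90 mm
Seasonal total = 467.21 mm

467 mm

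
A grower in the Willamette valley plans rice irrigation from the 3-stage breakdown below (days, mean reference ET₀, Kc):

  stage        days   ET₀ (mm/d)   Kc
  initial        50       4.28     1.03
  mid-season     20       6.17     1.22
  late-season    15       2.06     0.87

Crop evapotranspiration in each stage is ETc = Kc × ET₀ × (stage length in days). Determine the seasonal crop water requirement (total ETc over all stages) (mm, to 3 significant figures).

initial: 1.03 × 4.28 × 50 = 220.42 mm
mid-season: 1.22 × 6.17 × 20 = 150.55 mm
late-season: 0.87 × 2.06 × 15 = 26.88 mm
Seasonal total = 397.85 mm

398 mm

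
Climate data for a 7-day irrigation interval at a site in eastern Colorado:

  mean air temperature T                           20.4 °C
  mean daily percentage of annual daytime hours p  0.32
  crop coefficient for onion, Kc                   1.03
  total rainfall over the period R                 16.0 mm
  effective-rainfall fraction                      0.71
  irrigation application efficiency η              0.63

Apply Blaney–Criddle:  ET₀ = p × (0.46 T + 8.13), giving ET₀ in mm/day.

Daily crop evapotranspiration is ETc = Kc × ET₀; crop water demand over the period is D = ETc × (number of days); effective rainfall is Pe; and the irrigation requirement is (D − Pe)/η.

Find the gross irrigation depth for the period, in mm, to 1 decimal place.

46.1 mm

ET₀ = 0.32 × (0.46 × 20.4 + 8.13) = 0.32 × 17.514 = 5.6045 mm/d
ETc = Kc × ET₀ = 1.03 × 5.6045 = 5.7726 mm/d
Crop demand D = ETc × 7 d = 5.7726 × 7 = 40.408 mm
Pe = 0.71 × 16.0 = 11.360 mm
D − Pe = 40.408 − 11.360 = 29.048 mm
Gross irrigation = 29.048 / 0.63 = 46.108 mm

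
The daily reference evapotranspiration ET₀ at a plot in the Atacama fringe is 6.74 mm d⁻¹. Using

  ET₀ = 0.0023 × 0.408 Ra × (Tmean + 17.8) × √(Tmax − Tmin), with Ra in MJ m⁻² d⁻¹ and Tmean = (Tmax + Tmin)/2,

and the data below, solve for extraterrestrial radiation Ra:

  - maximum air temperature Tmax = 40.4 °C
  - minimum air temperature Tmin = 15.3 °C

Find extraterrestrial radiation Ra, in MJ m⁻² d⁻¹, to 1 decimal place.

31.4 MJ m⁻² d⁻¹

Tmean = (40.4+15.3)/2 = 27.85 °C; ΔT = 25.1
Ra = ET₀ / [0.0023 × 0.408 × (Tmean+17.8) × √ΔT]
   = 6.74 / (0.0023 × 0.408 × 45.65 × 5.0100) = 31.405 MJ m⁻² d⁻¹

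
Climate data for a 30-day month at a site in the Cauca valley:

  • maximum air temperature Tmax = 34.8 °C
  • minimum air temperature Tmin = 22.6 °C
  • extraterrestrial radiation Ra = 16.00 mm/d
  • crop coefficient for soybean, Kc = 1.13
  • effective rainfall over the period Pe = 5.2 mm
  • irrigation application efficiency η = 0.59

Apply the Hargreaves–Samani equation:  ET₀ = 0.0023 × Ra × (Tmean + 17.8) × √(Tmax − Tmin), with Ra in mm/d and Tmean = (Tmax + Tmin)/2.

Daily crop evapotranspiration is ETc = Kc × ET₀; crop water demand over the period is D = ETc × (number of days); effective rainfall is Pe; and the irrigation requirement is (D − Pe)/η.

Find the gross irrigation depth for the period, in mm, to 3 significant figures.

Tmean = (34.8 + 22.6)/2 = 28.70 °C
ET₀ = 0.0023 × 16.00 × (28.70 + 17.8) × √12.2 = 0.0023 × 16.00 × 46.50 × 3.4928 = 5.9769 mm/d
ETc = Kc × ET₀ = 1.13 × 5.9769 = 6.7539 mm/d
Crop demand D = ETc × 30 d = 6.7539 × 30 = 202.617 mm
D − Pe = 202.617 − 5.2 = 197.417 mm
Gross irrigation = 197.417 / 0.59 = 334.605 mm

335 mm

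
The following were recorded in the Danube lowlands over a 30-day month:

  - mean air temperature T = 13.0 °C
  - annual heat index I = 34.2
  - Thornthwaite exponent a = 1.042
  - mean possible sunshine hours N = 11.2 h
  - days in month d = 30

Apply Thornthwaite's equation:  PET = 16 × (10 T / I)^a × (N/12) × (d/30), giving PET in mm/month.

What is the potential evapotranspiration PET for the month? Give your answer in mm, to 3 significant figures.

60.0 mm

10T/I = 10 × 13.0 / 34.2 = 3.8012
(10T/I)^a = 3.8012^1.042 = 4.0205
Uncorrected PET = 16 × 4.0205 = 64.328 mm
Correction = (N/12)(d/30) = (11.2/12)(30/30) = 0.9333
PET = 64.328 × 0.9333 = 60.037 mm/month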